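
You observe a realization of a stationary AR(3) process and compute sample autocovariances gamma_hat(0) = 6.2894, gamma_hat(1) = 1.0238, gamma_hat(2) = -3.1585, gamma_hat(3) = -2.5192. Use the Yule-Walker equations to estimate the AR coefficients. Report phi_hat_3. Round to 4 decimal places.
\hat\phi_{3} = -0.2710

The Yule-Walker equations for an AR(p) process read, in matrix form,
  Gamma_p phi = r_p,   with   (Gamma_p)_{ij} = gamma(|i - j|),
                       (r_p)_i = gamma(i),   i,j = 1..p.
Substitute the sample gammas (Toeplitz matrix and right-hand side of size 3):
  Gamma_p = [[6.2894, 1.0238, -3.1585], [1.0238, 6.2894, 1.0238], [-3.1585, 1.0238, 6.2894]]
  r_p     = [1.0238, -3.1585, -2.5192]
Written out (R1..R3):
  (R1) 6.2894 phi_1 + 1.0238 phi_2 - 3.1585 phi_3 = 1.0238
  (R2) 1.0238 phi_1 + 6.2894 phi_2 + 1.0238 phi_3 = -3.1585
  (R3) -3.1585 phi_1 + 1.0238 phi_2 + 6.2894 phi_3 = -2.5192
Gaussian elimination:
  R2 <- R2 - (1.0238/6.2894) R1 = R2 - (0.162782) R1:  6.122744 phi_2 + 1.537946 phi_3 = -3.325156
  R3 <- R3 - (-3.1585/6.2894) R1 = R3 - (-0.502194) R1:  1.537946 phi_2 + 4.70322 phi_3 = -2.005054
  R3 <- R3 - (1.537946/6.122744) R2 = R3 - (0.251186) R2:  4.316909 phi_3 = -1.169822
Back-substitution:
  phi_hat_3 = -1.169822 / 4.316909 = -0.270986
  phi_hat_2 = (-3.325156 - (1.537946)(-0.270986)) / 6.122744 = -0.475015
  phi_hat_1 = (1.0238 - (1.0238)(-0.475015) - (-3.1585)(-0.270986)) / 6.2894 = 0.104018
So phi_hat = [0.1040, -0.4750, -0.2710].
Therefore phi_hat_3 = -0.2710.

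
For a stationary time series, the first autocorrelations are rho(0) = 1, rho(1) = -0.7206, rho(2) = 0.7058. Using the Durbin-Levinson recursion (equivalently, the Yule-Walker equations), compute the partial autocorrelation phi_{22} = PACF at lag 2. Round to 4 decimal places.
\phi_{22} = 0.3880

The PACF at lag k is phi_{kk}, the last component of the solution
to the Yule-Walker system G_k phi = r_k where
  (G_k)_{ij} = rho(|i - j|), (r_k)_i = rho(i), i,j = 1..k.
Equivalently, Durbin-Levinson gives phi_{kk} iteratively:
  phi_{11} = rho(1)
  phi_{kk} = [rho(k) - sum_{j=1..k-1} phi_{k-1,j} rho(k-j)]
            / [1 - sum_{j=1..k-1} phi_{k-1,j} rho(j)],
  phi_{k,j} = phi_{k-1,j} - phi_{kk} phi_{k-1,k-j},  j = 1..k-1.
Step k = 1:
  phi_11 = rho(1) = -0.7206.
Step k = 2:
  phi_22 = [rho(2) - phi_11 rho(1)] / [1 - phi_11 rho(1)] = [0.7058 - (-0.7206)(-0.7206)] / [1 - (-0.7206)(-0.7206)]
         = 0.18653564 / 0.48073564 = 0.388.
Therefore phi_{22} = 0.3880.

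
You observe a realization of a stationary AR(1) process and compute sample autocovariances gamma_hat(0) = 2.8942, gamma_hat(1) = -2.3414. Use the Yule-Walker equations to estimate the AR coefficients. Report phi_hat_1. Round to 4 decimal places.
\hat\phi_{1} = -0.8090

The Yule-Walker equations for an AR(p) process read, in matrix form,
  Gamma_p phi = r_p,   with   (Gamma_p)_{ij} = gamma(|i - j|),
                       (r_p)_i = gamma(i),   i,j = 1..p.
Substitute the sample gammas (Toeplitz matrix and right-hand side of size 1):
  Gamma_p = [[2.8942]]
  r_p     = [-2.3414]
With p = 1 this is the single equation gamma(0) phi_1 = gamma(1):
  phi_hat_1 = gamma(1) / gamma(0) = -2.3414 / 2.8942 = -0.8090.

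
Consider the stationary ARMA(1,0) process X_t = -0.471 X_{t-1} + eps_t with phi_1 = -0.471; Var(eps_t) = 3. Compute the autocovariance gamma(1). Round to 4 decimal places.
\gamma(1) = -1.8158

Multiply the model equation by X_{t-k} and take expectations. With theta_0 = psi_0 = 1 and psi_j the MA(infinity) weights, this gives
  gamma(k) - sum_i phi_i gamma(k-i) = c_k,
  c_k = sigma^2 * sum_{j=k..q} theta_j psi_{j-k}   (c_k = 0 for k > q),
using gamma(-m) = gamma(m).
Pure AR (q = 0): c_0 = sigma^2 = 3, c_k = 0 for k >= 1.
Equations for k = 0 and k = 1 (AR order 1):
  gamma(0) = phi_1 gamma(1) + c_0
  gamma(1) = phi_1 gamma(0) + c_1
Substituting the second into the first: gamma(0) (1 - phi_1^2) = c_0 + phi_1 c_1, so
  gamma(0) = c_0 / (1 - phi_1^2) = 3 / (1 - (-0.471)^2) = 3 / 0.778159 = 3.855253.
  gamma(1) = phi_1 gamma(0) = (-0.471)(3.855253) = -1.815824.
Therefore gamma(1) = -1.8158 (to 4 decimal places).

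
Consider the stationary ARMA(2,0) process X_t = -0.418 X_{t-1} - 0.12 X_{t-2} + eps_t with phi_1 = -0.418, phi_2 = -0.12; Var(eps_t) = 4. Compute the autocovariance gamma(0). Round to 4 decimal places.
\gamma(0) = 4.7152

Multiply the model equation by X_{t-k} and take expectations. With theta_0 = psi_0 = 1 and psi_j the MA(infinity) weights, this gives
  gamma(k) - sum_i phi_i gamma(k-i) = c_k,
  c_k = sigma^2 * sum_{j=k..q} theta_j psi_{j-k}   (c_k = 0 for k > q),
using gamma(-m) = gamma(m).
Pure AR (q = 0): c_0 = sigma^2 = 4, c_k = 0 for k >= 1.
Equations for k = 0, 1, 2 (AR order 2, c_2 = 0):
  (E0) gamma(0) = phi_1 gamma(1) + phi_2 gamma(2) + c_0
  (E1) gamma(1) = phi_1 gamma(0) + phi_2 gamma(1) + c_1
  (E2) gamma(2) = phi_1 gamma(1) + phi_2 gamma(0)
From (E1): gamma(1) = A gamma(0) + B with
  A = phi_1 / (1 - phi_2) = -0.418 / 1.12 = -0.373214,   B = c_1 / (1 - phi_2) = 0 / 1.12 = 0.
Insert (E2) into (E0): gamma(0) (1 - phi_2^2) = phi_1 (1 + phi_2) gamma(1) + c_0.
  phi_1 (1 + phi_2) = (-0.418)(0.88) = -0.36784,   1 - phi_2^2 = 0.9856.
Replace gamma(1) by A gamma(0) + B and collect gamma(0):
  gamma(0) [0.9856 - (-0.36784)(-0.373214)] = c_0 = 4
  gamma(0) * 0.848317 = 4
  gamma(0) = 4 / 0.848317 = 4.715219.
Therefore gamma(0) = 4.7152 (to 4 decimal places).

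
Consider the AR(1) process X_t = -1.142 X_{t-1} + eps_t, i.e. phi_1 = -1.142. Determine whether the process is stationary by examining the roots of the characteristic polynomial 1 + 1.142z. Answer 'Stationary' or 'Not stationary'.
\text{Not stationary}

The AR(p) characteristic polynomial is P(z) = 1 + 1.142z.
Stationarity requires all roots to lie outside the unit circle, i.e. |z| > 1 for every root.
This is linear in z: 1 + (1.142) z = 0  =>  z = -1/(1.142) = -0.875657,  |z| = 0.875657.
Moduli of all roots: 0.8757.
All moduli strictly greater than 1? No.
Verdict: Not stationary.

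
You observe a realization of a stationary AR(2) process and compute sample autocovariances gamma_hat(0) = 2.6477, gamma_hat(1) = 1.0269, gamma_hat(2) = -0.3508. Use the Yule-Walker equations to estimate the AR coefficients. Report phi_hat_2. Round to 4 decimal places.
\hat\phi_{2} = -0.3330

The Yule-Walker equations for an AR(p) process read, in matrix form,
  Gamma_p phi = r_p,   with   (Gamma_p)_{ij} = gamma(|i - j|),
                       (r_p)_i = gamma(i),   i,j = 1..p.
Substitute the sample gammas (Toeplitz matrix and right-hand side of size 2):
  Gamma_p = [[2.6477, 1.0269], [1.0269, 2.6477]]
  r_p     = [1.0269, -0.3508]
Written out:
  2.6477 phi_1 + 1.0269 phi_2 = 1.0269
  1.0269 phi_1 + 2.6477 phi_2 = -0.3508
Solve by Cramer's rule:
  det = gamma(0)^2 - gamma(1)^2 = (2.6477)^2 - (1.0269)^2 = 7.01031529 - 1.05452361 = 5.95579168
  phi_hat_1 = [gamma(1) gamma(0) - gamma(1) gamma(2)] / det = [(1.0269)(2.6477) - (1.0269)(-0.3508)] / 5.95579168 = 3.07915965 / 5.95579168 = 0.517
  phi_hat_2 = [gamma(0) gamma(2) - gamma(1)^2] / det = [(2.6477)(-0.3508) - (1.0269)^2] / 5.95579168 = -1.98333677 / 5.95579168 = -0.333
So phi_hat = [0.5170, -0.3330].
Therefore phi_hat_2 = -0.3330.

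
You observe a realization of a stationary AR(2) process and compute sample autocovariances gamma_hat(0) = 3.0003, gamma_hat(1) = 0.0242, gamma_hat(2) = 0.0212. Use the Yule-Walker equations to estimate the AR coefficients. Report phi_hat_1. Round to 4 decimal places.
\hat\phi_{1} = 0.0080

The Yule-Walker equations for an AR(p) process read, in matrix form,
  Gamma_p phi = r_p,   with   (Gamma_p)_{ij} = gamma(|i - j|),
                       (r_p)_i = gamma(i),   i,j = 1..p.
Substitute the sample gammas (Toeplitz matrix and right-hand side of size 2):
  Gamma_p = [[3.0003, 0.0242], [0.0242, 3.0003]]
  r_p     = [0.0242, 0.0212]
Written out:
  3.0003 phi_1 + 0.0242 phi_2 = 0.0242
  0.0242 phi_1 + 3.0003 phi_2 = 0.0212
Solve by Cramer's rule:
  det = gamma(0)^2 - gamma(1)^2 = (3.0003)^2 - (0.0242)^2 = 9.00180009 - 0.00058564 = 9.00121445
  phi_hat_1 = [gamma(1) gamma(0) - gamma(1) gamma(2)] / det = [(0.0242)(3.0003) - (0.0242)(0.0212)] / 9.00121445 = 0.07209422 / 9.00121445 = 0.008
  phi_hat_2 = [gamma(0) gamma(2) - gamma(1)^2] / det = [(3.0003)(0.0212) - (0.0242)^2] / 9.00121445 = 0.06302072 / 9.00121445 = 0.007
So phi_hat = [0.0080, 0.0070].
Therefore phi_hat_1 = 0.0080.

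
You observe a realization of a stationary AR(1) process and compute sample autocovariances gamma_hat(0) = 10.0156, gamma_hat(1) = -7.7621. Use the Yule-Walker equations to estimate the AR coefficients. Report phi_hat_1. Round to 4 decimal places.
\hat\phi_{1} = -0.7750

The Yule-Walker equations for an AR(p) process read, in matrix form,
  Gamma_p phi = r_p,   with   (Gamma_p)_{ij} = gamma(|i - j|),
                       (r_p)_i = gamma(i),   i,j = 1..p.
Substitute the sample gammas (Toeplitz matrix and right-hand side of size 1):
  Gamma_p = [[10.0156]]
  r_p     = [-7.7621]
With p = 1 this is the single equation gamma(0) phi_1 = gamma(1):
  phi_hat_1 = gamma(1) / gamma(0) = -7.7621 / 10.0156 = -0.7750.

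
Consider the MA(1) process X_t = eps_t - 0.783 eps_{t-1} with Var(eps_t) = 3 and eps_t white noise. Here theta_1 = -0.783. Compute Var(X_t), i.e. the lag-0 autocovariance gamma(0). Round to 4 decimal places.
\gamma(0) = 4.8393

For an MA(q) process X_t = eps_t + sum_i theta_i eps_{t-i} with
Var(eps_t) = sigma^2, the variance is
  gamma(0) = sigma^2 * (1 + sum_i theta_i^2).
  sum_i theta_i^2 = (-0.783)^2 = 0.613089.
  gamma(0) = 3 * (1 + 0.613089) = 3 * 1.613089 = 4.839267, which rounds to 4.8393.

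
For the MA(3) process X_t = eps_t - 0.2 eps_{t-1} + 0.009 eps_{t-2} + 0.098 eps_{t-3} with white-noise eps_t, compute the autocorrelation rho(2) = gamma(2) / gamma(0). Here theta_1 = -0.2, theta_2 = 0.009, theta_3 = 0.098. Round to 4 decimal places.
\rho(2) = -0.0101

For an MA(q) process with theta_0 = 1, the autocovariance is
  gamma(k) = sigma^2 * sum_{i=0..q-k} theta_i * theta_{i+k},
and rho(k) = gamma(k) / gamma(0). Sigma^2 cancels.
  numerator   = (1)*(0.009) + (-0.2)*(0.098) = -0.0106.
  denominator = (1)^2 + (-0.2)^2 + (0.009)^2 + (0.098)^2 = 1.049685.
  rho(2) = -0.0106 / 1.049685 = -0.0101.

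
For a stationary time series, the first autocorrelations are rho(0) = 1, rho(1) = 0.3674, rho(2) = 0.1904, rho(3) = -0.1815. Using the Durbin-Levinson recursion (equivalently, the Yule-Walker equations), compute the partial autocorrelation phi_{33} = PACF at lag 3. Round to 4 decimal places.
\phi_{33} = -0.3140

The PACF at lag k is phi_{kk}, the last component of the solution
to the Yule-Walker system G_k phi = r_k where
  (G_k)_{ij} = rho(|i - j|), (r_k)_i = rho(i), i,j = 1..k.
Equivalently, Durbin-Levinson gives phi_{kk} iteratively:
  phi_{11} = rho(1)
  phi_{kk} = [rho(k) - sum_{j=1..k-1} phi_{k-1,j} rho(k-j)]
            / [1 - sum_{j=1..k-1} phi_{k-1,j} rho(j)],
  phi_{k,j} = phi_{k-1,j} - phi_{kk} phi_{k-1,k-j},  j = 1..k-1.
Step k = 1:
  phi_11 = rho(1) = 0.3674.
Step k = 2:
  phi_22 = [rho(2) - phi_11 rho(1)] / [1 - phi_11 rho(1)] = [0.1904 - (0.3674)(0.3674)] / [1 - (0.3674)(0.3674)]
         = 0.05541724 / 0.86501724 = 0.064065.
  Update: phi_21 = phi_11 - phi_22 phi_11 = 0.3674 - (0.064065)(0.3674) = 0.343863.
Step k = 3:
  phi_33 = [rho(3) - phi_21 rho(2) - phi_22 rho(1)] / [1 - phi_21 rho(1) - phi_22 rho(2)]
    numerator   = -0.1815 - (0.343863)(0.1904) - (0.064065)(0.3674) = -0.27050887
    denominator = 1 - (0.343863)(0.3674) - (0.064065)(0.1904) = 0.86146694
  phi_33 = -0.27050887 / 0.86146694 = -0.314.
Therefore phi_{33} = -0.3140.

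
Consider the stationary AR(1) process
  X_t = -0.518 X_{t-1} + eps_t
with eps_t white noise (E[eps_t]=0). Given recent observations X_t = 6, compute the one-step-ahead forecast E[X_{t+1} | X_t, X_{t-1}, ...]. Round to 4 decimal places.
E[X_{t+1} \mid \mathcal F_t] = -3.1080

For an AR(p) model X_t = c + sum_i phi_i X_{t-i} + eps_t, the
one-step-ahead conditional mean is
  E[X_{t+1} | X_t, ...] = c + sum_i phi_i X_{t+1-i}.
Substitute known values:
  E[X_{t+1} | ...] = (-0.518) * (6)
                   = -3.1080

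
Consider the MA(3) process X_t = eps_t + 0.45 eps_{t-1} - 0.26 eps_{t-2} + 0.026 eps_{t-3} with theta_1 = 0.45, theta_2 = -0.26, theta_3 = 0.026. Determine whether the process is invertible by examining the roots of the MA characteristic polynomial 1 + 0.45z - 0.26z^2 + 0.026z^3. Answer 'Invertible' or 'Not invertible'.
\text{Invertible}

The MA(q) characteristic polynomial is P(z) = 1 + 0.45z - 0.26z^2 + 0.026z^3.
Invertibility requires all roots to lie outside the unit circle, i.e. |z| > 1 for every root.
Degree 3: look for a simple real root z0 first, then factor out (1 - z/z0) and solve the remaining quadratic.
Testing z0 = 5: P(5) = 1 + (0.45)(5) + (-0.26)(5)^2 + (0.026)(5)^3
  = 1 + (2.25) + (-6.5) + (3.25) = 0.  So z_0 = 5 is a root, |z_0| = 5.
Divide out the factor (1 - 0.2 z) = (1 - z/z0) (since 1/z0 = 0.2):
  P(z) = (1 - 0.2 z)(1 + (0.65) z + (-0.13) z^2)
  [check: z-coef 0.65 - (0.2) = 0.45; z^2-coef -0.13 - (0.2)(0.65) = -0.26; z^3-coef -(0.2)(-0.13) = 0.026.]
Remaining roots from the quadratic factor 1 + (0.65) z + (-0.13) z^2:
  Set 1 + (0.65) z + (-0.13) z^2 = 0, i.e. a z^2 + b z + c = 0 with a = -0.13, b = 0.65, c = 1.
  Discriminant D = b^2 - 4ac = (0.65)^2 - 4*(-0.13)*1 = 0.4225 - (-0.52) = 0.9425.
  D >= 0, so the roots are real: z = (-b +/- sqrt(D)) / (2a) = (-0.65 +/- 0.970824) / (-0.26).
    z_1 = (-0.65 + 0.970824) / (-0.26) = -1.2339,   |z_1| = 1.2339.
    z_2 = (-0.65 - 0.970824) / (-0.26) = 6.2339,   |z_2| = 6.2339.
Moduli of all roots: 5.0000, 1.2339, 6.2339.
All moduli strictly greater than 1? Yes.
Verdict: Invertible.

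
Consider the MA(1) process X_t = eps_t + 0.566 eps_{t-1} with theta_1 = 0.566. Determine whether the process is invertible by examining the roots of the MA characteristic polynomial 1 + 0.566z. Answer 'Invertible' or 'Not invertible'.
\text{Invertible}

The MA(q) characteristic polynomial is P(z) = 1 + 0.566z.
Invertibility requires all roots to lie outside the unit circle, i.e. |z| > 1 for every root.
This is linear in z: 1 + (0.566) z = 0  =>  z = -1/(0.566) = -1.766784,  |z| = 1.766784.
Moduli of all roots: 1.7668.
All moduli strictly greater than 1? Yes.
Verdict: Invertible.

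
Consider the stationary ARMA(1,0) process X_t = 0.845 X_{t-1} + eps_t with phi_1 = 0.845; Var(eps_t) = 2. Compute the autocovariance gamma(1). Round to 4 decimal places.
\gamma(1) = 5.9096

Multiply the model equation by X_{t-k} and take expectations. With theta_0 = psi_0 = 1 and psi_j the MA(infinity) weights, this gives
  gamma(k) - sum_i phi_i gamma(k-i) = c_k,
  c_k = sigma^2 * sum_{j=k..q} theta_j psi_{j-k}   (c_k = 0 for k > q),
using gamma(-m) = gamma(m).
Pure AR (q = 0): c_0 = sigma^2 = 2, c_k = 0 for k >= 1.
Equations for k = 0 and k = 1 (AR order 1):
  gamma(0) = phi_1 gamma(1) + c_0
  gamma(1) = phi_1 gamma(0) + c_1
Substituting the second into the first: gamma(0) (1 - phi_1^2) = c_0 + phi_1 c_1, so
  gamma(0) = c_0 / (1 - phi_1^2) = 2 / (1 - (0.845)^2) = 2 / 0.285975 = 6.993618.
  gamma(1) = phi_1 gamma(0) = (0.845)(6.993618) = 5.909607.
Therefore gamma(1) = 5.9096 (to 4 decimal places).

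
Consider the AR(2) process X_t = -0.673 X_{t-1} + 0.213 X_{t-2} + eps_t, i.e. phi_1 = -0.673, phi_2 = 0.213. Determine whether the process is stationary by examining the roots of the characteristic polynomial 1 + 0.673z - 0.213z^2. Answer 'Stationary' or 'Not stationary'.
\text{Stationary}

The AR(p) characteristic polynomial is P(z) = 1 + 0.673z - 0.213z^2.
Stationarity requires all roots to lie outside the unit circle, i.e. |z| > 1 for every root.
Set 1 + (0.673) z + (-0.213) z^2 = 0, i.e. a z^2 + b z + c = 0 with a = -0.213, b = 0.673, c = 1.
Discriminant D = b^2 - 4ac = (0.673)^2 - 4*(-0.213)*1 = 0.452929 - (-0.852) = 1.304929.
D >= 0, so the roots are real: z = (-b +/- sqrt(D)) / (2a) = (-0.673 +/- 1.142335) / (-0.426).
  z_1 = (-0.673 + 1.142335) / (-0.426) = -1.1017,   |z_1| = 1.1017.
  z_2 = (-0.673 - 1.142335) / (-0.426) = 4.2613,   |z_2| = 4.2613.
Moduli of all roots: 1.1017, 4.2613.
All moduli strictly greater than 1? Yes.
Verdict: Stationary.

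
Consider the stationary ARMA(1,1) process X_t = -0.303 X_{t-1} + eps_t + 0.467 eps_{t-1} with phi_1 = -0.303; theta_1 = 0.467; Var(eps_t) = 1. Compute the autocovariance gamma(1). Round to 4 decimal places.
\gamma(1) = 0.1550

Multiply the model equation by X_{t-k} and take expectations. With theta_0 = psi_0 = 1 and psi_j the MA(infinity) weights, this gives
  gamma(k) - sum_i phi_i gamma(k-i) = c_k,
  c_k = sigma^2 * sum_{j=k..q} theta_j psi_{j-k}   (c_k = 0 for k > q),
using gamma(-m) = gamma(m).
psi-weights needed (psi_j = theta_j + sum_i phi_i psi_{j-i}):
  psi_1 = theta_1 + phi_1 = 0.467 + (-0.303) = 0.164
Right-hand sides:
  c_0 = sigma^2 (1 + theta_1 psi_1) = 1 * (1 + (0.467)(0.164)) = 1 * 1.076588 = 1.076588
  c_1 = sigma^2 theta_1 = 1 * (0.467) = 0.467
  c_2 = 0
Equations for k = 0 and k = 1 (AR order 1):
  gamma(0) = phi_1 gamma(1) + c_0
  gamma(1) = phi_1 gamma(0) + c_1
Substituting the second into the first: gamma(0) (1 - phi_1^2) = c_0 + phi_1 c_1, so
  gamma(0) = (c_0 + phi_1 c_1) / (1 - phi_1^2) = (1.076588 + (-0.303)(0.467)) / (1 - (-0.303)^2) = 0.935087 / 0.908191 = 1.029615.
  gamma(1) = phi_1 gamma(0) + c_1 = (-0.303)(1.029615) + (0.467) = 0.155027.
Therefore gamma(1) = 0.1550 (to 4 decimal places).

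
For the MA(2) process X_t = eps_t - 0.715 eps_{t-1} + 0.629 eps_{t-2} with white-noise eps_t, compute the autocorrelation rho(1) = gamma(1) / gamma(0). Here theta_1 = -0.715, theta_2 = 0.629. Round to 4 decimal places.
\rho(1) = -0.6108

For an MA(q) process with theta_0 = 1, the autocovariance is
  gamma(k) = sigma^2 * sum_{i=0..q-k} theta_i * theta_{i+k},
and rho(k) = gamma(k) / gamma(0). Sigma^2 cancels.
  numerator   = (1)*(-0.715) + (-0.715)*(0.629) = -1.164735.
  denominator = (1)^2 + (-0.715)^2 + (0.629)^2 = 1.906866.
  rho(1) = -1.164735 / 1.906866 = -0.6108.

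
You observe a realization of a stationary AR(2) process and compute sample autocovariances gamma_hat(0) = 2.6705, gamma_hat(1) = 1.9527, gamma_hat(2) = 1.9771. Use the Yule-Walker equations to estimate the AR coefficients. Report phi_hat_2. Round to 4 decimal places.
\hat\phi_{2} = 0.4420

The Yule-Walker equations for an AR(p) process read, in matrix form,
  Gamma_p phi = r_p,   with   (Gamma_p)_{ij} = gamma(|i - j|),
                       (r_p)_i = gamma(i),   i,j = 1..p.
Substitute the sample gammas (Toeplitz matrix and right-hand side of size 2):
  Gamma_p = [[2.6705, 1.9527], [1.9527, 2.6705]]
  r_p     = [1.9527, 1.9771]
Written out:
  2.6705 phi_1 + 1.9527 phi_2 = 1.9527
  1.9527 phi_1 + 2.6705 phi_2 = 1.9771
Solve by Cramer's rule:
  det = gamma(0)^2 - gamma(1)^2 = (2.6705)^2 - (1.9527)^2 = 7.13157025 - 3.81303729 = 3.31853296
  phi_hat_1 = [gamma(1) gamma(0) - gamma(1) gamma(2)] / det = [(1.9527)(2.6705) - (1.9527)(1.9771)] / 3.31853296 = 1.35400218 / 3.31853296 = 0.408
  phi_hat_2 = [gamma(0) gamma(2) - gamma(1)^2] / det = [(2.6705)(1.9771) - (1.9527)^2] / 3.31853296 = 1.46680826 / 3.31853296 = 0.442
So phi_hat = [0.4080, 0.4420].
Therefore phi_hat_2 = 0.4420.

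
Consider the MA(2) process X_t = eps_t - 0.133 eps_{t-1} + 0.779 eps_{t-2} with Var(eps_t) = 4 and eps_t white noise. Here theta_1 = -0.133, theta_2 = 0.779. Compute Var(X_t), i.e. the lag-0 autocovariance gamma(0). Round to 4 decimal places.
\gamma(0) = 6.4981

For an MA(q) process X_t = eps_t + sum_i theta_i eps_{t-i} with
Var(eps_t) = sigma^2, the variance is
  gamma(0) = sigma^2 * (1 + sum_i theta_i^2).
  sum_i theta_i^2 = (-0.133)^2 + (0.779)^2 = 0.017689 + 0.606841 = 0.62453.
  gamma(0) = 4 * (1 + 0.62453) = 4 * 1.62453 = 6.49812, which rounds to 6.4981.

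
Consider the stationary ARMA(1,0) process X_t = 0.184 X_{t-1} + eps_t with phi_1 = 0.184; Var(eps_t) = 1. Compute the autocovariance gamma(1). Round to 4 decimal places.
\gamma(1) = 0.1904

Multiply the model equation by X_{t-k} and take expectations. With theta_0 = psi_0 = 1 and psi_j the MA(infinity) weights, this gives
  gamma(k) - sum_i phi_i gamma(k-i) = c_k,
  c_k = sigma^2 * sum_{j=k..q} theta_j psi_{j-k}   (c_k = 0 for k > q),
using gamma(-m) = gamma(m).
Pure AR (q = 0): c_0 = sigma^2 = 1, c_k = 0 for k >= 1.
Equations for k = 0 and k = 1 (AR order 1):
  gamma(0) = phi_1 gamma(1) + c_0
  gamma(1) = phi_1 gamma(0) + c_1
Substituting the second into the first: gamma(0) (1 - phi_1^2) = c_0 + phi_1 c_1, so
  gamma(0) = c_0 / (1 - phi_1^2) = 1 / (1 - (0.184)^2) = 1 / 0.966144 = 1.035042.
  gamma(1) = phi_1 gamma(0) = (0.184)(1.035042) = 0.190448.
Therefore gamma(1) = 0.1904 (to 4 decimal places).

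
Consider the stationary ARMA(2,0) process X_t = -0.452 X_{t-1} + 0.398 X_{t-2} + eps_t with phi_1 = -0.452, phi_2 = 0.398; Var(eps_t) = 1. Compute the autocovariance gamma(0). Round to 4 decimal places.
\gamma(0) = 2.7237

Multiply the model equation by X_{t-k} and take expectations. With theta_0 = psi_0 = 1 and psi_j the MA(infinity) weights, this gives
  gamma(k) - sum_i phi_i gamma(k-i) = c_k,
  c_k = sigma^2 * sum_{j=k..q} theta_j psi_{j-k}   (c_k = 0 for k > q),
using gamma(-m) = gamma(m).
Pure AR (q = 0): c_0 = sigma^2 = 1, c_k = 0 for k >= 1.
Equations for k = 0, 1, 2 (AR order 2, c_2 = 0):
  (E0) gamma(0) = phi_1 gamma(1) + phi_2 gamma(2) + c_0
  (E1) gamma(1) = phi_1 gamma(0) + phi_2 gamma(1) + c_1
  (E2) gamma(2) = phi_1 gamma(1) + phi_2 gamma(0)
From (E1): gamma(1) = A gamma(0) + B with
  A = phi_1 / (1 - phi_2) = -0.452 / 0.602 = -0.750831,   B = c_1 / (1 - phi_2) = 0 / 0.602 = 0.
Insert (E2) into (E0): gamma(0) (1 - phi_2^2) = phi_1 (1 + phi_2) gamma(1) + c_0.
  phi_1 (1 + phi_2) = (-0.452)(1.398) = -0.631896,   1 - phi_2^2 = 0.841596.
Replace gamma(1) by A gamma(0) + B and collect gamma(0):
  gamma(0) [0.841596 - (-0.631896)(-0.750831)] = c_0 = 1
  gamma(0) * 0.367149 = 1
  gamma(0) = 1 / 0.367149 = 2.723689.
Therefore gamma(0) = 2.7237 (to 4 decimal places).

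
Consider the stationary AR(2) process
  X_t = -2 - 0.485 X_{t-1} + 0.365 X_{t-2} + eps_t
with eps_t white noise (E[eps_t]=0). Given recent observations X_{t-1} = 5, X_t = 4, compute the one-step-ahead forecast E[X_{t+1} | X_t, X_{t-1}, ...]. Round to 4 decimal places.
E[X_{t+1} \mid \mathcal F_t] = -2.1150

For an AR(p) model X_t = c + sum_i phi_i X_{t-i} + eps_t, the
one-step-ahead conditional mean is
  E[X_{t+1} | X_t, ...] = c + sum_i phi_i X_{t+1-i}.
Substitute known values:
  E[X_{t+1} | ...] = -2 + (-0.485) * (4) + (0.365) * (5)
                   = -2.1150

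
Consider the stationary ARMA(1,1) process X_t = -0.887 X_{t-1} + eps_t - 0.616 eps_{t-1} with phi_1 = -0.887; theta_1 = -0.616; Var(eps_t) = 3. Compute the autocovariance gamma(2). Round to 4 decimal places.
\gamma(2) = 29.0050

Multiply the model equation by X_{t-k} and take expectations. With theta_0 = psi_0 = 1 and psi_j the MA(infinity) weights, this gives
  gamma(k) - sum_i phi_i gamma(k-i) = c_k,
  c_k = sigma^2 * sum_{j=k..q} theta_j psi_{j-k}   (c_k = 0 for k > q),
using gamma(-m) = gamma(m).
psi-weights needed (psi_j = theta_j + sum_i phi_i psi_{j-i}):
  psi_1 = theta_1 + phi_1 = -0.616 + (-0.887) = -1.503
Right-hand sides:
  c_0 = sigma^2 (1 + theta_1 psi_1) = 3 * (1 + (-0.616)(-1.503)) = 3 * 1.925848 = 5.777544
  c_1 = sigma^2 theta_1 = 3 * (-0.616) = -1.848
  c_2 = 0
Equations for k = 0 and k = 1 (AR order 1):
  gamma(0) = phi_1 gamma(1) + c_0
  gamma(1) = phi_1 gamma(0) + c_1
Substituting the second into the first: gamma(0) (1 - phi_1^2) = c_0 + phi_1 c_1, so
  gamma(0) = (c_0 + phi_1 c_1) / (1 - phi_1^2) = (5.777544 + (-0.887)(-1.848)) / (1 - (-0.887)^2) = 7.41672 / 0.213231 = 34.78256.
  gamma(1) = phi_1 gamma(0) + c_1 = (-0.887)(34.78256) + (-1.848) = -32.700131.
For k = 2 (> q): gamma(2) = phi_1 gamma(1) = (-0.887)(-32.700131) = 29.005016.
Therefore gamma(2) = 29.0050 (to 4 decimal places).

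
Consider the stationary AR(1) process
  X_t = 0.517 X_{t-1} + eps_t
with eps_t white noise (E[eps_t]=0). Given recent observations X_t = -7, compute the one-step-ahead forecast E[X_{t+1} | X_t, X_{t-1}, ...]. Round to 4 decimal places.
E[X_{t+1} \mid \mathcal F_t] = -3.6190

For an AR(p) model X_t = c + sum_i phi_i X_{t-i} + eps_t, the
one-step-ahead conditional mean is
  E[X_{t+1} | X_t, ...] = c + sum_i phi_i X_{t+1-i}.
Substitute known values:
  E[X_{t+1} | ...] = (0.517) * (-7)
                   = -3.6190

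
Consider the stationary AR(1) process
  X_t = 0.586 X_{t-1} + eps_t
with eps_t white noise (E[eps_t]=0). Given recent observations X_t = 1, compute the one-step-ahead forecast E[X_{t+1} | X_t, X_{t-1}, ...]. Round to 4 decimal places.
E[X_{t+1} \mid \mathcal F_t] = 0.5860

For an AR(p) model X_t = c + sum_i phi_i X_{t-i} + eps_t, the
one-step-ahead conditional mean is
  E[X_{t+1} | X_t, ...] = c + sum_i phi_i X_{t+1-i}.
Substitute known values:
  E[X_{t+1} | ...] = (0.586) * (1)
                   = 0.5860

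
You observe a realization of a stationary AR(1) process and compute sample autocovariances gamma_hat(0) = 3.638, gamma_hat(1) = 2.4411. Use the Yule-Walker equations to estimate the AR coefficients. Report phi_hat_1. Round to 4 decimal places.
\hat\phi_{1} = 0.6710

The Yule-Walker equations for an AR(p) process read, in matrix form,
  Gamma_p phi = r_p,   with   (Gamma_p)_{ij} = gamma(|i - j|),
                       (r_p)_i = gamma(i),   i,j = 1..p.
Substitute the sample gammas (Toeplitz matrix and right-hand side of size 1):
  Gamma_p = [[3.638]]
  r_p     = [2.4411]
With p = 1 this is the single equation gamma(0) phi_1 = gamma(1):
  phi_hat_1 = gamma(1) / gamma(0) = 2.4411 / 3.638 = 0.6710.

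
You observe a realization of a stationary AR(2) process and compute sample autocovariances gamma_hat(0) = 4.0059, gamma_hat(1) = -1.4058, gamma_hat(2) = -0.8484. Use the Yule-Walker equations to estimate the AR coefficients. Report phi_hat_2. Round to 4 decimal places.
\hat\phi_{2} = -0.3820

The Yule-Walker equations for an AR(p) process read, in matrix form,
  Gamma_p phi = r_p,   with   (Gamma_p)_{ij} = gamma(|i - j|),
                       (r_p)_i = gamma(i),   i,j = 1..p.
Substitute the sample gammas (Toeplitz matrix and right-hand side of size 2):
  Gamma_p = [[4.0059, -1.4058], [-1.4058, 4.0059]]
  r_p     = [-1.4058, -0.8484]
Written out:
  4.0059 phi_1 - 1.4058 phi_2 = -1.4058
  -1.4058 phi_1 + 4.0059 phi_2 = -0.8484
Solve by Cramer's rule:
  det = gamma(0)^2 - gamma(1)^2 = (4.0059)^2 - (-1.4058)^2 = 16.04723481 - 1.97627364 = 14.07096117
  phi_hat_1 = [gamma(1) gamma(0) - gamma(1) gamma(2)] / det = [(-1.4058)(4.0059) - (-1.4058)(-0.8484)] / 14.07096117 = -6.82417494 / 14.07096117 = -0.485
  phi_hat_2 = [gamma(0) gamma(2) - gamma(1)^2] / det = [(4.0059)(-0.8484) - (-1.4058)^2] / 14.07096117 = -5.3748792 / 14.07096117 = -0.382
So phi_hat = [-0.4850, -0.3820].
Therefore phi_hat_2 = -0.3820.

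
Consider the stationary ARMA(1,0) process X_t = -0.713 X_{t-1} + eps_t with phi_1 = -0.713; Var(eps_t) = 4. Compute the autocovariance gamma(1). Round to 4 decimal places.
\gamma(1) = -5.8011

Multiply the model equation by X_{t-k} and take expectations. With theta_0 = psi_0 = 1 and psi_j the MA(infinity) weights, this gives
  gamma(k) - sum_i phi_i gamma(k-i) = c_k,
  c_k = sigma^2 * sum_{j=k..q} theta_j psi_{j-k}   (c_k = 0 for k > q),
using gamma(-m) = gamma(m).
Pure AR (q = 0): c_0 = sigma^2 = 4, c_k = 0 for k >= 1.
Equations for k = 0 and k = 1 (AR order 1):
  gamma(0) = phi_1 gamma(1) + c_0
  gamma(1) = phi_1 gamma(0) + c_1
Substituting the second into the first: gamma(0) (1 - phi_1^2) = c_0 + phi_1 c_1, so
  gamma(0) = c_0 / (1 - phi_1^2) = 4 / (1 - (-0.713)^2) = 4 / 0.491631 = 8.136183.
  gamma(1) = phi_1 gamma(0) = (-0.713)(8.136183) = -5.801099.
Therefore gamma(1) = -5.8011 (to 4 decimal places).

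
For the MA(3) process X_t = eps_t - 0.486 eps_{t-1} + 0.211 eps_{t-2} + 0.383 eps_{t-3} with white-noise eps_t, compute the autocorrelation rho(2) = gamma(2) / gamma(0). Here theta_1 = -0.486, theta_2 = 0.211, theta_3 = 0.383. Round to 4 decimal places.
\rho(2) = 0.0174

For an MA(q) process with theta_0 = 1, the autocovariance is
  gamma(k) = sigma^2 * sum_{i=0..q-k} theta_i * theta_{i+k},
and rho(k) = gamma(k) / gamma(0). Sigma^2 cancels.
  numerator   = (1)*(0.211) + (-0.486)*(0.383) = 0.024862.
  denominator = (1)^2 + (-0.486)^2 + (0.211)^2 + (0.383)^2 = 1.427406.
  rho(2) = 0.024862 / 1.427406 = 0.0174.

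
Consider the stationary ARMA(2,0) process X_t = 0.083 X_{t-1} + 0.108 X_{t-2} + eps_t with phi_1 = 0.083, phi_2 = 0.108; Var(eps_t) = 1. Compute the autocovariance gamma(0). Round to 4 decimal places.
\gamma(0) = 1.0206

Multiply the model equation by X_{t-k} and take expectations. With theta_0 = psi_0 = 1 and psi_j the MA(infinity) weights, this gives
  gamma(k) - sum_i phi_i gamma(k-i) = c_k,
  c_k = sigma^2 * sum_{j=k..q} theta_j psi_{j-k}   (c_k = 0 for k > q),
using gamma(-m) = gamma(m).
Pure AR (q = 0): c_0 = sigma^2 = 1, c_k = 0 for k >= 1.
Equations for k = 0, 1, 2 (AR order 2, c_2 = 0):
  (E0) gamma(0) = phi_1 gamma(1) + phi_2 gamma(2) + c_0
  (E1) gamma(1) = phi_1 gamma(0) + phi_2 gamma(1) + c_1
  (E2) gamma(2) = phi_1 gamma(1) + phi_2 gamma(0)
From (E1): gamma(1) = A gamma(0) + B with
  A = phi_1 / (1 - phi_2) = 0.083 / 0.892 = 0.093049,   B = c_1 / (1 - phi_2) = 0 / 0.892 = 0.
Insert (E2) into (E0): gamma(0) (1 - phi_2^2) = phi_1 (1 + phi_2) gamma(1) + c_0.
  phi_1 (1 + phi_2) = (0.083)(1.108) = 0.091964,   1 - phi_2^2 = 0.988336.
Replace gamma(1) by A gamma(0) + B and collect gamma(0):
  gamma(0) [0.988336 - (0.091964)(0.093049)] = c_0 = 1
  gamma(0) * 0.979779 = 1
  gamma(0) = 1 / 0.979779 = 1.020639.
Therefore gamma(0) = 1.0206 (to 4 decimal places).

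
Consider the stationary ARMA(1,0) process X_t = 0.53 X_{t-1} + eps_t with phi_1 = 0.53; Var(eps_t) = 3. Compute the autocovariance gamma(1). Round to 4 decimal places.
\gamma(1) = 2.2111

Multiply the model equation by X_{t-k} and take expectations. With theta_0 = psi_0 = 1 and psi_j the MA(infinity) weights, this gives
  gamma(k) - sum_i phi_i gamma(k-i) = c_k,
  c_k = sigma^2 * sum_{j=k..q} theta_j psi_{j-k}   (c_k = 0 for k > q),
using gamma(-m) = gamma(m).
Pure AR (q = 0): c_0 = sigma^2 = 3, c_k = 0 for k >= 1.
Equations for k = 0 and k = 1 (AR order 1):
  gamma(0) = phi_1 gamma(1) + c_0
  gamma(1) = phi_1 gamma(0) + c_1
Substituting the second into the first: gamma(0) (1 - phi_1^2) = c_0 + phi_1 c_1, so
  gamma(0) = c_0 / (1 - phi_1^2) = 3 / (1 - (0.53)^2) = 3 / 0.7191 = 4.171882.
  gamma(1) = phi_1 gamma(0) = (0.53)(4.171882) = 2.211097.
Therefore gamma(1) = 2.2111 (to 4 decimal places).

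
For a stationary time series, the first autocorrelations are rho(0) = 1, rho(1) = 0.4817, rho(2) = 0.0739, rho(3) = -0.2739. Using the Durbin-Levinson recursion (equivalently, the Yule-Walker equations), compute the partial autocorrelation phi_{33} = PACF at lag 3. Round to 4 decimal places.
\phi_{33} = -0.2959

The PACF at lag k is phi_{kk}, the last component of the solution
to the Yule-Walker system G_k phi = r_k where
  (G_k)_{ij} = rho(|i - j|), (r_k)_i = rho(i), i,j = 1..k.
Equivalently, Durbin-Levinson gives phi_{kk} iteratively:
  phi_{11} = rho(1)
  phi_{kk} = [rho(k) - sum_{j=1..k-1} phi_{k-1,j} rho(k-j)]
            / [1 - sum_{j=1..k-1} phi_{k-1,j} rho(j)],
  phi_{k,j} = phi_{k-1,j} - phi_{kk} phi_{k-1,k-j},  j = 1..k-1.
Step k = 1:
  phi_11 = rho(1) = 0.4817.
Step k = 2:
  phi_22 = [rho(2) - phi_11 rho(1)] / [1 - phi_11 rho(1)] = [0.0739 - (0.4817)(0.4817)] / [1 - (0.4817)(0.4817)]
         = -0.15813489 / 0.76796511 = -0.205914.
  Update: phi_21 = phi_11 - phi_22 phi_11 = 0.4817 - (-0.205914)(0.4817) = 0.580889.
Step k = 3:
  phi_33 = [rho(3) - phi_21 rho(2) - phi_22 rho(1)] / [1 - phi_21 rho(1) - phi_22 rho(2)]
    numerator   = -0.2739 - (0.580889)(0.0739) - (-0.205914)(0.4817) = -0.21763884
    denominator = 1 - (0.580889)(0.4817) - (-0.205914)(0.0739) = 0.7354029
  phi_33 = -0.21763884 / 0.7354029 = -0.2959.
Therefore phi_{33} = -0.2959.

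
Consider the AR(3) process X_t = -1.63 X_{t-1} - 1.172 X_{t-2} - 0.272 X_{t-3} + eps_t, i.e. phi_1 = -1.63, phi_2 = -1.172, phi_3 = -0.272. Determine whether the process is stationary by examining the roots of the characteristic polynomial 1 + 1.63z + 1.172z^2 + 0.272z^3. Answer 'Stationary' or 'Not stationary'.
\text{Stationary}

The AR(p) characteristic polynomial is P(z) = 1 + 1.63z + 1.172z^2 + 0.272z^3.
Stationarity requires all roots to lie outside the unit circle, i.e. |z| > 1 for every root.
Degree 3: look for a simple real root z0 first, then factor out (1 - z/z0) and solve the remaining quadratic.
Testing z0 = -2.5: P(-2.5) = 1 + (1.63)(-2.5) + (1.172)(-2.5)^2 + (0.272)(-2.5)^3
  = 1 + (-4.075) + (7.325) + (-4.25) = 0.  So z_0 = -2.5 is a root, |z_0| = 2.5.
Divide out the factor (1 + 0.4 z) = (1 - z/z0) (since 1/z0 = -0.4):
  P(z) = (1 + 0.4 z)(1 + (1.23) z + (0.68) z^2)
  [check: z-coef 1.23 - (-0.4) = 1.63; z^2-coef 0.68 - (-0.4)(1.23) = 1.172; z^3-coef -(-0.4)(0.68) = 0.272.]
Remaining roots from the quadratic factor 1 + (1.23) z + (0.68) z^2:
  Set 1 + (1.23) z + (0.68) z^2 = 0, i.e. a z^2 + b z + c = 0 with a = 0.68, b = 1.23, c = 1.
  Discriminant D = b^2 - 4ac = (1.23)^2 - 4*(0.68)*1 = 1.5129 - (2.72) = -1.2071.
  D < 0, so the roots are the complex-conjugate pair z = (-b +/- i sqrt(-D)) / (2a) = -0.9044 +/- 0.8079i.
  For a conjugate pair |z|^2 = z * conj(z) = (product of roots) = c/a = 1/(0.68) = 1.470588, so |z| = sqrt(1.470588) = 1.2127 for both roots.
Moduli of all roots: 2.5000, 1.2127, 1.2127.
All moduli strictly greater than 1? Yes.
Verdict: Stationary.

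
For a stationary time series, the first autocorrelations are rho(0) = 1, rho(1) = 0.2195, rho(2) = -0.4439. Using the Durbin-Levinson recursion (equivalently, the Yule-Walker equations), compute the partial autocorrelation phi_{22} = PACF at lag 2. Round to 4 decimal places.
\phi_{22} = -0.5170

The PACF at lag k is phi_{kk}, the last component of the solution
to the Yule-Walker system G_k phi = r_k where
  (G_k)_{ij} = rho(|i - j|), (r_k)_i = rho(i), i,j = 1..k.
Equivalently, Durbin-Levinson gives phi_{kk} iteratively:
  phi_{11} = rho(1)
  phi_{kk} = [rho(k) - sum_{j=1..k-1} phi_{k-1,j} rho(k-j)]
            / [1 - sum_{j=1..k-1} phi_{k-1,j} rho(j)],
  phi_{k,j} = phi_{k-1,j} - phi_{kk} phi_{k-1,k-j},  j = 1..k-1.
Step k = 1:
  phi_11 = rho(1) = 0.2195.
Step k = 2:
  phi_22 = [rho(2) - phi_11 rho(1)] / [1 - phi_11 rho(1)] = [-0.4439 - (0.2195)(0.2195)] / [1 - (0.2195)(0.2195)]
         = -0.49208025 / 0.95181975 = -0.517.
Therefore phi_{22} = -0.5170.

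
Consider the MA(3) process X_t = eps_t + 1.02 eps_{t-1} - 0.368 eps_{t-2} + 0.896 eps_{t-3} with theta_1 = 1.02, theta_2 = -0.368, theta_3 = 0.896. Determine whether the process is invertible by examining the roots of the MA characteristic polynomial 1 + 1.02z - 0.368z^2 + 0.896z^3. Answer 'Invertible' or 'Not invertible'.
\text{Not invertible}

The MA(q) characteristic polynomial is P(z) = 1 + 1.02z - 0.368z^2 + 0.896z^3.
Invertibility requires all roots to lie outside the unit circle, i.e. |z| > 1 for every root.
Degree 3: look for a simple real root z0 first, then factor out (1 - z/z0) and solve the remaining quadratic.
Testing z0 = -0.625: P(-0.625) = 1 + (1.02)(-0.625) + (-0.368)(-0.625)^2 + (0.896)(-0.625)^3
  = 1 + (-0.6375) + (-0.14375) + (-0.21875) = 0.  So z_0 = -0.625 is a root, |z_0| = 0.625.
Divide out the factor (1 + 1.6 z) = (1 - z/z0) (since 1/z0 = -1.6):
  P(z) = (1 + 1.6 z)(1 + (-0.58) z + (0.56) z^2)
  [check: z-coef -0.58 - (-1.6) = 1.02; z^2-coef 0.56 - (-1.6)(-0.58) = -0.368; z^3-coef -(-1.6)(0.56) = 0.896.]
Remaining roots from the quadratic factor 1 + (-0.58) z + (0.56) z^2:
  Set 1 + (-0.58) z + (0.56) z^2 = 0, i.e. a z^2 + b z + c = 0 with a = 0.56, b = -0.58, c = 1.
  Discriminant D = b^2 - 4ac = (-0.58)^2 - 4*(0.56)*1 = 0.3364 - (2.24) = -1.9036.
  D < 0, so the roots are the complex-conjugate pair z = (-b +/- i sqrt(-D)) / (2a) = 0.5179 +/- 1.2319i.
  For a conjugate pair |z|^2 = z * conj(z) = (product of roots) = c/a = 1/(0.56) = 1.785714, so |z| = sqrt(1.785714) = 1.3363 for both roots.
Moduli of all roots: 0.6250, 1.3363, 1.3363.
All moduli strictly greater than 1? No.
Verdict: Not invertible.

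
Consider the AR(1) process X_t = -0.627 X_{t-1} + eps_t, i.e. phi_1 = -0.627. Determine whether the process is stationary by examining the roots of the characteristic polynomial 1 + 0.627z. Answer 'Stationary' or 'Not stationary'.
\text{Stationary}

The AR(p) characteristic polynomial is P(z) = 1 + 0.627z.
Stationarity requires all roots to lie outside the unit circle, i.e. |z| > 1 for every root.
This is linear in z: 1 + (0.627) z = 0  =>  z = -1/(0.627) = -1.594896,  |z| = 1.594896.
Moduli of all roots: 1.5949.
All moduli strictly greater than 1? Yes.
Verdict: Stationary.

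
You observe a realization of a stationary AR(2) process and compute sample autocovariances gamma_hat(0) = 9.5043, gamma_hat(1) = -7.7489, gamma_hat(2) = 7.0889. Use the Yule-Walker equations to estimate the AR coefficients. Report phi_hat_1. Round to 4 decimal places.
\hat\phi_{1} = -0.6180

The Yule-Walker equations for an AR(p) process read, in matrix form,
  Gamma_p phi = r_p,   with   (Gamma_p)_{ij} = gamma(|i - j|),
                       (r_p)_i = gamma(i),   i,j = 1..p.
Substitute the sample gammas (Toeplitz matrix and right-hand side of size 2):
  Gamma_p = [[9.5043, -7.7489], [-7.7489, 9.5043]]
  r_p     = [-7.7489, 7.0889]
Written out:
  9.5043 phi_1 - 7.7489 phi_2 = -7.7489
  -7.7489 phi_1 + 9.5043 phi_2 = 7.0889
Solve by Cramer's rule:
  det = gamma(0)^2 - gamma(1)^2 = (9.5043)^2 - (-7.7489)^2 = 90.33171849 - 60.04545121 = 30.28626728
  phi_hat_1 = [gamma(1) gamma(0) - gamma(1) gamma(2)] / det = [(-7.7489)(9.5043) - (-7.7489)(7.0889)] / 30.28626728 = -18.71669306 / 30.28626728 = -0.618
  phi_hat_2 = [gamma(0) gamma(2) - gamma(1)^2] / det = [(9.5043)(7.0889) - (-7.7489)^2] / 30.28626728 = 7.32958106 / 30.28626728 = 0.242
So phi_hat = [-0.6180, 0.2420].
Therefore phi_hat_1 = -0.6180.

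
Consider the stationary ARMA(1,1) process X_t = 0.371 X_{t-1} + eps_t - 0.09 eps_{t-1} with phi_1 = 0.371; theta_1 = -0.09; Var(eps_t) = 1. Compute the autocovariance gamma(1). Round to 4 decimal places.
\gamma(1) = 0.3150

Multiply the model equation by X_{t-k} and take expectations. With theta_0 = psi_0 = 1 and psi_j the MA(infinity) weights, this gives
  gamma(k) - sum_i phi_i gamma(k-i) = c_k,
  c_k = sigma^2 * sum_{j=k..q} theta_j psi_{j-k}   (c_k = 0 for k > q),
using gamma(-m) = gamma(m).
psi-weights needed (psi_j = theta_j + sum_i phi_i psi_{j-i}):
  psi_1 = theta_1 + phi_1 = -0.09 + (0.371) = 0.281
Right-hand sides:
  c_0 = sigma^2 (1 + theta_1 psi_1) = 1 * (1 + (-0.09)(0.281)) = 1 * 0.97471 = 0.97471
  c_1 = sigma^2 theta_1 = 1 * (-0.09) = -0.09
  c_2 = 0
Equations for k = 0 and k = 1 (AR order 1):
  gamma(0) = phi_1 gamma(1) + c_0
  gamma(1) = phi_1 gamma(0) + c_1
Substituting the second into the first: gamma(0) (1 - phi_1^2) = c_0 + phi_1 c_1, so
  gamma(0) = (c_0 + phi_1 c_1) / (1 - phi_1^2) = (0.97471 + (0.371)(-0.09)) / (1 - (0.371)^2) = 0.94132 / 0.862359 = 1.091564.
  gamma(1) = phi_1 gamma(0) + c_1 = (0.371)(1.091564) + (-0.09) = 0.31497.
Therefore gamma(1) = 0.3150 (to 4 decimal places).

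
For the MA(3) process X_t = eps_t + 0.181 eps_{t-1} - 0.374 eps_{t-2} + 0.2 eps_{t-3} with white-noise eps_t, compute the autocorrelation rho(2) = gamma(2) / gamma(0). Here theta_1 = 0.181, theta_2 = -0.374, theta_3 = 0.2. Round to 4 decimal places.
\rho(2) = -0.2786

For an MA(q) process with theta_0 = 1, the autocovariance is
  gamma(k) = sigma^2 * sum_{i=0..q-k} theta_i * theta_{i+k},
and rho(k) = gamma(k) / gamma(0). Sigma^2 cancels.
  numerator   = (1)*(-0.374) + (0.181)*(0.2) = -0.3378.
  denominator = (1)^2 + (0.181)^2 + (-0.374)^2 + (0.2)^2 = 1.212637.
  rho(2) = -0.3378 / 1.212637 = -0.2786.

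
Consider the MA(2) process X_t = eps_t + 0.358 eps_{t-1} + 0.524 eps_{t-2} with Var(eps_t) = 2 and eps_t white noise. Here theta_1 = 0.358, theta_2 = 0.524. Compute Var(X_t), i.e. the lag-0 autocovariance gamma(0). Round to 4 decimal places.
\gamma(0) = 2.8055

For an MA(q) process X_t = eps_t + sum_i theta_i eps_{t-i} with
Var(eps_t) = sigma^2, the variance is
  gamma(0) = sigma^2 * (1 + sum_i theta_i^2).
  sum_i theta_i^2 = (0.358)^2 + (0.524)^2 = 0.128164 + 0.274576 = 0.40274.
  gamma(0) = 2 * (1 + 0.40274) = 2 * 1.40274 = 2.80548, which rounds to 2.8055.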